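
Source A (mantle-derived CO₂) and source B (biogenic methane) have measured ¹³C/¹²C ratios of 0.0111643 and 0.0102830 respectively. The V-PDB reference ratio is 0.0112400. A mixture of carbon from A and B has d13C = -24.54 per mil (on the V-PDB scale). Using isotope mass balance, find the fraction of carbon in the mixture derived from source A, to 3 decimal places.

0.773

δ_A = (0.0111643/0.0112400 − 1)×1000 = (0.993265 − 1)×1000 = -6.735 per mil
δ_B = (0.0102830/0.0112400 − 1)×1000 = (0.914858 − 1)×1000 = -85.142 per mil
f_A = (δ_mix − δ_B)/(δ_A − δ_B) = (-24.54 − (-85.142))/(-6.735 − (-85.142))
f_A = 60.602 / 78.407 = 0.7729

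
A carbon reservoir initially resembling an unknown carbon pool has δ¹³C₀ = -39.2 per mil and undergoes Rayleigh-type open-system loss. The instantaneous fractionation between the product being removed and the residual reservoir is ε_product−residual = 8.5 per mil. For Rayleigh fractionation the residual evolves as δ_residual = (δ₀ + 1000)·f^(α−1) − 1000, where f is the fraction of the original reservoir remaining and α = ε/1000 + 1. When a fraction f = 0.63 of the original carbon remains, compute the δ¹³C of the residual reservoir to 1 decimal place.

-43.0 per mil

Rayleigh residual: δ_res = (δ₀ + 1000)·f^(α−1) − 1000
α = ε/1000 + 1 = 1.00850, so α − 1 = 0.00850
f^(α−1) = 0.63^(0.00850) = 0.996080
δ_res = (-39.2 + 1000) × 0.996080 − 1000 = 957.034 − 1000 = -42.97 per mil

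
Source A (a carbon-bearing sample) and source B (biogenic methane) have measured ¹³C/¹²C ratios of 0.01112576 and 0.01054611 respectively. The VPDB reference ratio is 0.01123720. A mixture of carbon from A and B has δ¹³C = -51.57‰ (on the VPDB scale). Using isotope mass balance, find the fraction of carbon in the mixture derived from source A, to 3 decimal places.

0.193

δ_A = (0.01112576/0.01123720 − 1)×1000 = (0.990083 − 1)×1000 = -9.917‰
δ_B = (0.01054611/0.01123720 − 1)×1000 = (0.938500 − 1)×1000 = -61.500‰
f_A = (δ_mix − δ_B)/(δ_A − δ_B) = (-51.57 − (-61.500))/(-9.917 − (-61.500))
f_A = 9.930 / 51.583 = 0.1925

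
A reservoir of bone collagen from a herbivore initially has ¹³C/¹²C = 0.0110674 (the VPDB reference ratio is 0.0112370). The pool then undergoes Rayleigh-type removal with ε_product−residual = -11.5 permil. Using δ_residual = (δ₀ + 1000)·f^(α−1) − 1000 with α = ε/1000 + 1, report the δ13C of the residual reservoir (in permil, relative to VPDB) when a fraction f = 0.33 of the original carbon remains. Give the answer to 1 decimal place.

δ₀ = (0.0110674/0.0112370 − 1)×1000 = (0.984907 − 1)×1000 = -15.093 permil
α − 1 = ε/1000 = -0.0115
f^(α−1) = 0.33^(-0.0115) = 1.012831
δ_res = (-15.093 + 1000) × 1.012831 − 1000 = 997.545 − 1000 = -2.46 permil

-2.5 permil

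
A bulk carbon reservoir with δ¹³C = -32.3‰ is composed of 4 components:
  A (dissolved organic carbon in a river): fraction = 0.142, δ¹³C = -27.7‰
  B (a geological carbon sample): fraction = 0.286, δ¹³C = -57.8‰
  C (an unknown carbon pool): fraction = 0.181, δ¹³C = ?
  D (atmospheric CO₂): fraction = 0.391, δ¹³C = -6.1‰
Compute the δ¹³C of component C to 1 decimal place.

Isotope mass balance: δ_bulk = Σ fᵢ·δᵢ.
-32.3 = 0.142×(-27.7) + 0.286×(-57.8) + 0.181×δ_C + 0.391×(-6.1)
0.181·δ_C = -32.3 − (-22.849) = -9.451
δ_C = -9.451 / 0.181 = -52.21‰

-52.2‰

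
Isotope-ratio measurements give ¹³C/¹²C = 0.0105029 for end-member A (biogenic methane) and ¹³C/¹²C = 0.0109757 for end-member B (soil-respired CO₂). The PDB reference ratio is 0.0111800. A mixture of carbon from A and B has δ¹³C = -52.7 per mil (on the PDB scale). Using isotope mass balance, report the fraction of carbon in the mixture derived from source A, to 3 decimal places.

δ_A = (0.0105029/0.0111800 − 1)×1000 = (0.939436 − 1)×1000 = -60.564 per mil
δ_B = (0.0109757/0.0111800 − 1)×1000 = (0.981726 − 1)×1000 = -18.274 per mil
f_A = (δ_mix − δ_B)/(δ_A − δ_B) = (-52.7 − (-18.274))/(-60.564 − (-18.274))
f_A = -34.426 / -42.290 = 0.8141

0.814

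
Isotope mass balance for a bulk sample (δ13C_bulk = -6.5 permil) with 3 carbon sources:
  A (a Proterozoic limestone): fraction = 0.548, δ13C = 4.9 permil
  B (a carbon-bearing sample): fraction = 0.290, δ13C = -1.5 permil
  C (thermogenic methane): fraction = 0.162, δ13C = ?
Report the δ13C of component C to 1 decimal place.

-54.0 permil

Isotope mass balance: δ_bulk = Σ fᵢ·δᵢ.
-6.5 = 0.548×(4.9) + 0.290×(-1.5) + 0.162×δ_C
0.162·δ_C = -6.5 − (2.250) = -8.750
δ_C = -8.750 / 0.162 = -54.01 permil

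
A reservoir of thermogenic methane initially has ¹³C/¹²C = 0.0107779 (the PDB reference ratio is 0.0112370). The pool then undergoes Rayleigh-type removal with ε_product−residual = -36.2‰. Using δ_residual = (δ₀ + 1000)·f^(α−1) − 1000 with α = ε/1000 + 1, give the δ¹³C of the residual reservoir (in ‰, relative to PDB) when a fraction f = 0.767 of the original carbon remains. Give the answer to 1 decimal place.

δ₀ = (0.0107779/0.0112370 − 1)×1000 = (0.959144 − 1)×1000 = -40.856‰
α − 1 = ε/1000 = -0.0362
f^(α−1) = 0.767^(-0.0362) = 1.009649
δ_res = (-40.856 + 1000) × 1.009649 − 1000 = 968.399 − 1000 = -31.60‰

-31.6‰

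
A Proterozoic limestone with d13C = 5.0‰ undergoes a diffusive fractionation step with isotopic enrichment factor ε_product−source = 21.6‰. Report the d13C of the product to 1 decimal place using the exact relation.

To first order, δ_product ≈ δ_source + ε = 26.6‰.
Exactly, δ_product = (δ_source + 1000)·(ε/1000 + 1) − 1000.
δ_product = (5.0 + 1000) × (21.6/1000 + 1) − 1000
δ_product = 26.71‰

26.7‰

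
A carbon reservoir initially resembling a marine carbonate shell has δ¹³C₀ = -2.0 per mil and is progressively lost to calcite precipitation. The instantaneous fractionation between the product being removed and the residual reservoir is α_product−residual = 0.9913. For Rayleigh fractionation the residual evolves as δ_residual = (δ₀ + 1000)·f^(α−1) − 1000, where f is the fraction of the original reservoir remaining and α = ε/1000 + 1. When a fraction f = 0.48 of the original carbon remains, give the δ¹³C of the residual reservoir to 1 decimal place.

4.4 per mil

Rayleigh residual: δ_res = (δ₀ + 1000)·f^(α−1) − 1000
α − 1 = -0.00870
f^(α−1) = 0.48^(-0.00870) = 1.006406
δ_res = (-2.0 + 1000) × 1.006406 − 1000 = 1004.393 − 1000 = 4.39 per mil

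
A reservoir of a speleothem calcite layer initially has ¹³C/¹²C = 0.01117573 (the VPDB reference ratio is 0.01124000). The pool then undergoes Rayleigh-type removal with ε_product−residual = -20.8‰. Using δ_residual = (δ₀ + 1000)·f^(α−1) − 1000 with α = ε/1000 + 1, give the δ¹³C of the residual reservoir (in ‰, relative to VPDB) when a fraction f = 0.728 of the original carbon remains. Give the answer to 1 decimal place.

0.9‰

δ₀ = (0.01117573/0.01124000 − 1)×1000 = (0.994282 − 1)×1000 = -5.718‰
α − 1 = ε/1000 = -0.0208
f^(α−1) = 0.728^(-0.0208) = 1.006625
δ_res = (-5.718 + 1000) × 1.006625 − 1000 = 1000.869 − 1000 = 0.87‰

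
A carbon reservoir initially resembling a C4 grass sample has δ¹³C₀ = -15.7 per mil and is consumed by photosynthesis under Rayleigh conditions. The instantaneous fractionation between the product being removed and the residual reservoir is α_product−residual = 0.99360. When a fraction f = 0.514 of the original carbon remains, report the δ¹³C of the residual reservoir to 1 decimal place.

Rayleigh residual: δ_res = (δ₀ + 1000)·f^(α−1) − 1000
α − 1 = -0.00640
f^(α−1) = 0.514^(-0.00640) = 1.004268
δ_res = (-15.7 + 1000) × 1.004268 − 1000 = 988.501 − 1000 = -11.50 per mil

-11.5 per mil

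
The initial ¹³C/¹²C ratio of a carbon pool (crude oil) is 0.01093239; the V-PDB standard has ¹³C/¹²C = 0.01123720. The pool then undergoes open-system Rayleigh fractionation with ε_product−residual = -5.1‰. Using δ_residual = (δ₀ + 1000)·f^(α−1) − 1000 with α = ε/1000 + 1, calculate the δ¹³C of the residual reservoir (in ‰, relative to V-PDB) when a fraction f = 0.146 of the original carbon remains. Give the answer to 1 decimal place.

δ₀ = (0.01093239/0.01123720 − 1)×1000 = (0.972875 − 1)×1000 = -27.125‰
α − 1 = ε/1000 = -0.0051
f^(α−1) = 0.146^(-0.0051) = 1.009861
δ_res = (-27.125 + 1000) × 1.009861 − 1000 = 982.469 − 1000 = -17.53‰

-17.5‰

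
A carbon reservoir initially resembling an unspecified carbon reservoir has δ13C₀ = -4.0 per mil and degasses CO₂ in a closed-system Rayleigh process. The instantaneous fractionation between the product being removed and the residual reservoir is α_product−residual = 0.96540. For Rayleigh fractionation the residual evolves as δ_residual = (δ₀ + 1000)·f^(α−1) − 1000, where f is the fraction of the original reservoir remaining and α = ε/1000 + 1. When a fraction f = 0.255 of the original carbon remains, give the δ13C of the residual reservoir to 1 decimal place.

44.2 per mil

Rayleigh residual: δ_res = (δ₀ + 1000)·f^(α−1) − 1000
α − 1 = -0.03460
f^(α−1) = 0.255^(-0.03460) = 1.048416
δ_res = (-4.0 + 1000) × 1.048416 − 1000 = 1044.223 − 1000 = 44.22 per mil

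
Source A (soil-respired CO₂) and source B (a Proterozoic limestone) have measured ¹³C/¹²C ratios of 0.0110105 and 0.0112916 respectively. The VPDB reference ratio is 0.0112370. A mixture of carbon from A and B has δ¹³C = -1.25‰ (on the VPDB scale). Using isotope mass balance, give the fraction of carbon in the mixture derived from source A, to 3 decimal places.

0.244

δ_A = (0.0110105/0.0112370 − 1)×1000 = (0.979843 − 1)×1000 = -20.157‰
δ_B = (0.0112916/0.0112370 − 1)×1000 = (1.004859 − 1)×1000 = 4.859‰
f_A = (δ_mix − δ_B)/(δ_A − δ_B) = (-1.25 − (4.859))/(-20.157 − (4.859))
f_A = -6.109 / -25.016 = 0.2442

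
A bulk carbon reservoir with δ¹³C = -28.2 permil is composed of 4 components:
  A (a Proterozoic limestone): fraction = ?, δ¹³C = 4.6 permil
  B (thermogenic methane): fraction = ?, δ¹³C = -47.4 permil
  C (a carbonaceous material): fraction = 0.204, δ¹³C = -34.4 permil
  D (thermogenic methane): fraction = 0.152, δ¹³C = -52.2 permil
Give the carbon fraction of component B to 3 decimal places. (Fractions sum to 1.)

0.312

Let f_B and f_A be the unknown fractions; fractions sum to 1 so f_B + f_A = 0.644.
Mass balance: Σ fᵢ·δᵢ = δ_bulk ⇒ f_B·(-47.4) + f_A·(4.6) = -28.2 − (-14.952) = -13.248
Substitute f_A = 0.644 − f_B:
f_B·(-47.4 − 4.6) = -13.248 − 0.644×(4.6) = -16.210
f_B = -16.210 / -52.0 = 0.3117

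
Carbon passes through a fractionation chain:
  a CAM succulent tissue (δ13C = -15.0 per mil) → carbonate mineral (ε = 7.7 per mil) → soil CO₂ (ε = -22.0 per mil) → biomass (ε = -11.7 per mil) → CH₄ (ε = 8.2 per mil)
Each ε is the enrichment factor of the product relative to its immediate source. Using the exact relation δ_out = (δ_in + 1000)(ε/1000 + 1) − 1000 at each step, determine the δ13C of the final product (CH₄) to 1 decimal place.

-32.7 per mil

step 1: δ = (-15.00 + 1000)·(7.7/1000 + 1) − 1000 = -7.42 per mil
step 2: δ = (-7.42 + 1000)·(-22.0/1000 + 1) − 1000 = -29.25 per mil
step 3: δ = (-29.25 + 1000)·(-11.7/1000 + 1) − 1000 = -40.61 per mil
step 4: δ = (-40.61 + 1000)·(8.2/1000 + 1) − 1000 = -32.74 per mil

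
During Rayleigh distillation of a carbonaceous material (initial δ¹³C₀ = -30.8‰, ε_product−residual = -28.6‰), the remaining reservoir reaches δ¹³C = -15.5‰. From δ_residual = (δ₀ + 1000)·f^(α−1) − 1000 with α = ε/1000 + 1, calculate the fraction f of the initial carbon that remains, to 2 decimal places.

0.58

α − 1 = ε/1000 = -0.0286
(δ_res + 1000)/(δ₀ + 1000) = (-15.5 + 1000)/(-30.8 + 1000) = 984.5/969.2 = 1.015786
f = 1.015786^(1/-0.0286) = exp(ln(1.015786)/-0.0286) = exp(0.01566/-0.0286)
f = exp(-0.5477) = 0.5783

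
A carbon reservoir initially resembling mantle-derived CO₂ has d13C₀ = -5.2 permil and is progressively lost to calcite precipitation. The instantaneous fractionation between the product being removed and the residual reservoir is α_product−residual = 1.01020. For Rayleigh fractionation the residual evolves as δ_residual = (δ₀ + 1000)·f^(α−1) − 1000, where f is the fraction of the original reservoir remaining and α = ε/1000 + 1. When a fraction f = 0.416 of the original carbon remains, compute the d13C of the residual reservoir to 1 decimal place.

Rayleigh residual: δ_res = (δ₀ + 1000)·f^(α−1) − 1000
α − 1 = 0.01020
f^(α−1) = 0.416^(0.01020) = 0.991094
δ_res = (-5.2 + 1000) × 0.991094 − 1000 = 985.940 − 1000 = -14.06 permil

-14.1 permil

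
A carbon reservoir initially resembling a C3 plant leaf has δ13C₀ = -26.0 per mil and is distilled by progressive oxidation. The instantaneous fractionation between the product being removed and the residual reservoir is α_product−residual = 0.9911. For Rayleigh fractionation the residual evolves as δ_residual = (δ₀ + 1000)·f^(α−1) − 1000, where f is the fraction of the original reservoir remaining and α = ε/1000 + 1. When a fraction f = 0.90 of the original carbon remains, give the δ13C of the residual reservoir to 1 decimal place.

Rayleigh residual: δ_res = (δ₀ + 1000)·f^(α−1) − 1000
α − 1 = -0.00890
f^(α−1) = 0.90^(-0.00890) = 1.000938
δ_res = (-26.0 + 1000) × 1.000938 − 1000 = 974.914 − 1000 = -25.09 per mil

-25.1 per mil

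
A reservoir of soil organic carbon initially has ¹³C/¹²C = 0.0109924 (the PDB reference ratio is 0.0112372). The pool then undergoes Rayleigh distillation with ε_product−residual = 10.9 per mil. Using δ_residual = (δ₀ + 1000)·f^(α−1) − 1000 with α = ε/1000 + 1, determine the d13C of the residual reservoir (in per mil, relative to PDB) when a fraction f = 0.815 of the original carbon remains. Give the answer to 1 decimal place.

-24.0 per mil

δ₀ = (0.0109924/0.0112372 − 1)×1000 = (0.978215 − 1)×1000 = -21.785 per mil
α − 1 = ε/1000 = 0.0109
f^(α−1) = 0.815^(0.0109) = 0.997773
δ_res = (-21.785 + 1000) × 0.997773 − 1000 = 976.036 − 1000 = -23.96 per mil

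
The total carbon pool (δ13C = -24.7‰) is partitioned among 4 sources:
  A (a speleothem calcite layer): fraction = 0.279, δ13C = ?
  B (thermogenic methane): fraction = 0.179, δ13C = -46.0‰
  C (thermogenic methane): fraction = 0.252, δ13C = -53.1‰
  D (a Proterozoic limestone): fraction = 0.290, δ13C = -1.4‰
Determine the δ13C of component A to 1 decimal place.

-9.6‰

Isotope mass balance: δ_bulk = Σ fᵢ·δᵢ.
-24.7 = 0.279×δ_A + 0.179×(-46.0) + 0.252×(-53.1) + 0.290×(-1.4)
0.279·δ_A = -24.7 − (-22.021) = -2.679
δ_A = -2.679 / 0.279 = -9.60‰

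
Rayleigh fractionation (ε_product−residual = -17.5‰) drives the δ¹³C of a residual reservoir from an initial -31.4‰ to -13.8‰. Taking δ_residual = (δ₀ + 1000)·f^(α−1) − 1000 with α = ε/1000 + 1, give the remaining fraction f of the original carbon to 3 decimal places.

0.357

α − 1 = ε/1000 = -0.0175
(δ_res + 1000)/(δ₀ + 1000) = (-13.8 + 1000)/(-31.4 + 1000) = 986.2/968.6 = 1.018171
f = 1.018171^(1/-0.0175) = exp(ln(1.018171)/-0.0175) = exp(0.01801/-0.0175)
f = exp(-1.0290) = 0.3574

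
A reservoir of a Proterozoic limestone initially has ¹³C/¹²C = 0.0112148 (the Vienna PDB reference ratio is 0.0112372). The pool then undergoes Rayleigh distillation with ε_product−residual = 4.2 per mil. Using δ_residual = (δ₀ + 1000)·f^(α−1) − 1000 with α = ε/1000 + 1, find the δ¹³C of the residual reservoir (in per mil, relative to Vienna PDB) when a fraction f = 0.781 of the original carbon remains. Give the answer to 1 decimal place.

δ₀ = (0.0112148/0.0112372 − 1)×1000 = (0.998007 − 1)×1000 = -1.993 per mil
α − 1 = ε/1000 = 0.0042
f^(α−1) = 0.781^(0.0042) = 0.998962
δ_res = (-1.993 + 1000) × 0.998962 − 1000 = 996.971 − 1000 = -3.03 per mil

-3.0 per mil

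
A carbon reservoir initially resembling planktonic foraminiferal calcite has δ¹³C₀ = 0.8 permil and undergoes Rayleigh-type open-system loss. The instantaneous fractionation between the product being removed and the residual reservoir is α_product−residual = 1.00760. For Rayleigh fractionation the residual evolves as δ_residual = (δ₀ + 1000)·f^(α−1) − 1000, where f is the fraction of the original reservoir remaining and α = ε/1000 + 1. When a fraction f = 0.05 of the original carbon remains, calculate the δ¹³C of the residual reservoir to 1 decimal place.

-21.7 permil

Rayleigh residual: δ_res = (δ₀ + 1000)·f^(α−1) − 1000
α − 1 = 0.00760
f^(α−1) = 0.05^(0.00760) = 0.977490
δ_res = (0.8 + 1000) × 0.977490 − 1000 = 978.272 − 1000 = -21.73 permil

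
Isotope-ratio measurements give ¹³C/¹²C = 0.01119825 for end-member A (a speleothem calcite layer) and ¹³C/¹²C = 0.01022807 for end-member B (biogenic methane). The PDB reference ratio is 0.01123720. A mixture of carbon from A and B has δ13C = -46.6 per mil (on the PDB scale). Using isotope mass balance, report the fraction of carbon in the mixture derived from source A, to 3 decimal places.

δ_A = (0.01119825/0.01123720 − 1)×1000 = (0.996534 − 1)×1000 = -3.466 per mil
δ_B = (0.01022807/0.01123720 − 1)×1000 = (0.910197 − 1)×1000 = -89.803 per mil
f_A = (δ_mix − δ_B)/(δ_A − δ_B) = (-46.6 − (-89.803))/(-3.466 − (-89.803))
f_A = 43.203 / 86.336 = 0.5004

0.500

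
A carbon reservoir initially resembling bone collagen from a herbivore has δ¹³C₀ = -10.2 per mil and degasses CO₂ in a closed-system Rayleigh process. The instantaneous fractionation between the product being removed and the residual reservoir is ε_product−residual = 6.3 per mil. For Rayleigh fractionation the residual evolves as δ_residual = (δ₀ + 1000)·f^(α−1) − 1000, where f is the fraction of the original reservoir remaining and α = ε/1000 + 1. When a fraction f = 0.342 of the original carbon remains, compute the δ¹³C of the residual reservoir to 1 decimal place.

Rayleigh residual: δ_res = (δ₀ + 1000)·f^(α−1) − 1000
α = ε/1000 + 1 = 1.00630, so α − 1 = 0.00630
f^(α−1) = 0.342^(0.00630) = 0.993263
δ_res = (-10.2 + 1000) × 0.993263 − 1000 = 983.132 − 1000 = -16.87 per mil

-16.9 per mil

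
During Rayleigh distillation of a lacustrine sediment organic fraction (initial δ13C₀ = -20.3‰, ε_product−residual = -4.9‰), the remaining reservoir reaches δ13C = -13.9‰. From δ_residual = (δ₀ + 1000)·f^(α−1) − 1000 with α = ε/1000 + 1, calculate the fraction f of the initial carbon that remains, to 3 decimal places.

α − 1 = ε/1000 = -0.0049
(δ_res + 1000)/(δ₀ + 1000) = (-13.9 + 1000)/(-20.3 + 1000) = 986.1/979.7 = 1.006533
f = 1.006533^(1/-0.0049) = exp(ln(1.006533)/-0.0049) = exp(0.00651/-0.0049)
f = exp(-1.3289) = 0.2648

0.265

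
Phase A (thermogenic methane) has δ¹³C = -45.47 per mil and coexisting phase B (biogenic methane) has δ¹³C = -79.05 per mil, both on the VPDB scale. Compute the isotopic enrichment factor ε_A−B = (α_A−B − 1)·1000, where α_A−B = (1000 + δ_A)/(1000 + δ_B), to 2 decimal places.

α_A−B = (1000 + -45.47) / (1000 + -79.05) = 954.53 / 920.95 = 1.036462
ε_A−B = (1.036462 − 1) × 1000 = 36.462 per mil
(The approximation ε ≈ δ_A − δ_B would give 33.58 per mil.)

36.46 per mil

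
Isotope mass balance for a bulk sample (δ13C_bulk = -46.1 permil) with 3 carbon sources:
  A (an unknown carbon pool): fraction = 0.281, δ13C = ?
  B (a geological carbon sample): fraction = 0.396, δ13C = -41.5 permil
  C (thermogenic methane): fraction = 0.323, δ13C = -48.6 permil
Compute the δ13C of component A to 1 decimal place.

-49.7 permil

Isotope mass balance: δ_bulk = Σ fᵢ·δᵢ.
-46.1 = 0.281×δ_A + 0.396×(-41.5) + 0.323×(-48.6)
0.281·δ_A = -46.1 − (-32.132) = -13.968
δ_A = -13.968 / 0.281 = -49.71 permil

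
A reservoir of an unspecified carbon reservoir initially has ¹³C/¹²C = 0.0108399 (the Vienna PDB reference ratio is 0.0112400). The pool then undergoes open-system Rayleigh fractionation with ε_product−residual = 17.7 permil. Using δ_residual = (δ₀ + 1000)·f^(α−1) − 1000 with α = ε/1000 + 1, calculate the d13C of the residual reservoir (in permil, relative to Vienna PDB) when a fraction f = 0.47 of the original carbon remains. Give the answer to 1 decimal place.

-48.4 permil

δ₀ = (0.0108399/0.0112400 − 1)×1000 = (0.964404 − 1)×1000 = -35.596 permil
α − 1 = ε/1000 = 0.0177
f^(α−1) = 0.47^(0.0177) = 0.986725
δ_res = (-35.596 + 1000) × 0.986725 − 1000 = 951.601 − 1000 = -48.40 permil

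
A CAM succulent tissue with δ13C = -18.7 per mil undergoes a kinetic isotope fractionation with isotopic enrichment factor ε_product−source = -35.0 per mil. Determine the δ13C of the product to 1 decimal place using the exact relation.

-53.0 per mil

To first order, δ_product ≈ δ_source + ε = -53.7 per mil.
Exactly, δ_product = (δ_source + 1000)·(ε/1000 + 1) − 1000.
δ_product = (-18.7 + 1000) × (-35.0/1000 + 1) − 1000
δ_product = -53.05 per mil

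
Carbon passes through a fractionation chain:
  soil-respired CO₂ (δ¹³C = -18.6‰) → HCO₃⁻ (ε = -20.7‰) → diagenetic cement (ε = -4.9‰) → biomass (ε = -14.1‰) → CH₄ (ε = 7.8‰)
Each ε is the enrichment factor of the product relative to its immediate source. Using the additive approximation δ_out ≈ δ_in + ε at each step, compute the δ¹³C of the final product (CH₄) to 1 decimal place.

-50.5‰

step 1: δ ≈ -18.6 + (-20.7) = -39.3‰
step 2: δ ≈ -39.3 + (-4.9) = -44.2‰
step 3: δ ≈ -44.2 + (-14.1) = -58.3‰
step 4: δ ≈ -58.3 + (7.8) = -50.5‰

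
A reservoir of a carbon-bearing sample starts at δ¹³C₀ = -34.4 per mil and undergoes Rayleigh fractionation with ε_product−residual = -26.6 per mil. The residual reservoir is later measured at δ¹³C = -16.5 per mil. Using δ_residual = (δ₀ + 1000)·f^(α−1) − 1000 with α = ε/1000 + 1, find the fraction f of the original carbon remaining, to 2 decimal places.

α − 1 = ε/1000 = -0.0266
(δ_res + 1000)/(δ₀ + 1000) = (-16.5 + 1000)/(-34.4 + 1000) = 983.5/965.6 = 1.018538
f = 1.018538^(1/-0.0266) = exp(ln(1.018538)/-0.0266) = exp(0.01837/-0.0266)
f = exp(-0.6905) = 0.5013

0.50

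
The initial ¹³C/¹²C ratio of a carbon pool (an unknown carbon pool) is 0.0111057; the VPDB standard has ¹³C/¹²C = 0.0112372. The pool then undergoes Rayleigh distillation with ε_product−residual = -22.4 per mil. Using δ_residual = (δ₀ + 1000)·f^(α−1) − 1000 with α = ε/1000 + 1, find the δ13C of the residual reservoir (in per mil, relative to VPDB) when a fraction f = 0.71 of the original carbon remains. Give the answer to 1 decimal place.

δ₀ = (0.0111057/0.0112372 − 1)×1000 = (0.988298 − 1)×1000 = -11.702 per mil
α − 1 = ε/1000 = -0.0224
f^(α−1) = 0.71^(-0.0224) = 1.007701
δ_res = (-11.702 + 1000) × 1.007701 − 1000 = 995.909 − 1000 = -4.09 per mil

-4.1 per mil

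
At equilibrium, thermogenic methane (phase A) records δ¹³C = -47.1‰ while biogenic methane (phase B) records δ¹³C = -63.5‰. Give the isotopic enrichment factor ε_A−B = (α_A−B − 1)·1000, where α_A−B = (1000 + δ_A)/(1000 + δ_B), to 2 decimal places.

17.51‰

α_A−B = (1000 + -47.1) / (1000 + -63.5) = 952.9 / 936.5 = 1.017512
ε_A−B = (1.017512 − 1) × 1000 = 17.512‰
(The approximation ε ≈ δ_A − δ_B would give 16.4‰.)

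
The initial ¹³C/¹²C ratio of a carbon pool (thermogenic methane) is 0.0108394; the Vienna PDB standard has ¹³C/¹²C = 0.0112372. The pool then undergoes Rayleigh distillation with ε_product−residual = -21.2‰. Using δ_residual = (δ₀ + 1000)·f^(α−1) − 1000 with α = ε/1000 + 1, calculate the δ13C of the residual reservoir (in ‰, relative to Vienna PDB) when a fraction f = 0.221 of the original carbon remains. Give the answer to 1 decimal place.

δ₀ = (0.0108394/0.0112372 − 1)×1000 = (0.964600 − 1)×1000 = -35.400‰
α − 1 = ε/1000 = -0.0212
f^(α−1) = 0.221^(-0.0212) = 1.032521
δ_res = (-35.400 + 1000) × 1.032521 − 1000 = 995.969 − 1000 = -4.03‰

-4.0‰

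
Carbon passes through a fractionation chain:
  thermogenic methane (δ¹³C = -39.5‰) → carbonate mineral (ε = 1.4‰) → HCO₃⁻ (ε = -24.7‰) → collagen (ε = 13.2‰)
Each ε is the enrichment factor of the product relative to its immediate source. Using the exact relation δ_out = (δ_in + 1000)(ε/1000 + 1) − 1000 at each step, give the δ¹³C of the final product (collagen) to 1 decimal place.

step 1: δ = (-39.50 + 1000)·(1.4/1000 + 1) − 1000 = -38.16‰
step 2: δ = (-38.16 + 1000)·(-24.7/1000 + 1) − 1000 = -61.91‰
step 3: δ = (-61.91 + 1000)·(13.2/1000 + 1) − 1000 = -49.53‰

-49.5‰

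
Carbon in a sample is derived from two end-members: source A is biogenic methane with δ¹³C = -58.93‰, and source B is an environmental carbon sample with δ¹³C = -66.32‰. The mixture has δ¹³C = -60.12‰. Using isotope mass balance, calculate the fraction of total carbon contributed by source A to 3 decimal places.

δ_mix = f_A·δ_A + (1 − f_A)·δ_B  ⇒  f_A = (δ_mix − δ_B)/(δ_A − δ_B)
f_A = (-60.12 − (-66.32)) / (-58.93 − (-66.32))
f_A = 6.20 / 7.39 = 0.8390

0.839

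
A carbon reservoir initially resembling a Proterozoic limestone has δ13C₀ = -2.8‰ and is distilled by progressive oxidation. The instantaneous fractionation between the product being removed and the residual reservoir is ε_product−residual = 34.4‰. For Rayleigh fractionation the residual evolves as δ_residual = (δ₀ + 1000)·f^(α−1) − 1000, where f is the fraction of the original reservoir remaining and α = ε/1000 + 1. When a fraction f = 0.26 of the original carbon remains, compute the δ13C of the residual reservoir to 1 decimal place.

Rayleigh residual: δ_res = (δ₀ + 1000)·f^(α−1) − 1000
α = ε/1000 + 1 = 1.03440, so α − 1 = 0.03440
f^(α−1) = 0.26^(0.03440) = 0.954718
δ_res = (-2.8 + 1000) × 0.954718 − 1000 = 952.045 − 1000 = -47.96‰

-48.0‰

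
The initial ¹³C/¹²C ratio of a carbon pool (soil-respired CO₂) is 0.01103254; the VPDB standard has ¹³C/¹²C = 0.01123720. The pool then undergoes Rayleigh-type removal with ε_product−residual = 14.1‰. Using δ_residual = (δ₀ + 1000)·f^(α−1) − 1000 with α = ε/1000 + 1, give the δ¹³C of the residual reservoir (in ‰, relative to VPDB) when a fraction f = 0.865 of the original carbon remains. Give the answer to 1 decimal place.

δ₀ = (0.01103254/0.01123720 − 1)×1000 = (0.981787 − 1)×1000 = -18.213‰
α − 1 = ε/1000 = 0.0141
f^(α−1) = 0.865^(0.0141) = 0.997957
δ_res = (-18.213 + 1000) × 0.997957 − 1000 = 979.782 − 1000 = -20.22‰

-20.2‰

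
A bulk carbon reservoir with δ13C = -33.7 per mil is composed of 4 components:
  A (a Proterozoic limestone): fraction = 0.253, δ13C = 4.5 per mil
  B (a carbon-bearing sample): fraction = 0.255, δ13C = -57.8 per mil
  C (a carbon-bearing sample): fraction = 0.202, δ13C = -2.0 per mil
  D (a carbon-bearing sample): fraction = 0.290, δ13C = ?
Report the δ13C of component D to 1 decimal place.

Isotope mass balance: δ_bulk = Σ fᵢ·δᵢ.
-33.7 = 0.253×(4.5) + 0.255×(-57.8) + 0.202×(-2.0) + 0.290×δ_D
0.290·δ_D = -33.7 − (-14.004) = -19.696
δ_D = -19.696 / 0.290 = -67.92 per mil

-67.9 per mil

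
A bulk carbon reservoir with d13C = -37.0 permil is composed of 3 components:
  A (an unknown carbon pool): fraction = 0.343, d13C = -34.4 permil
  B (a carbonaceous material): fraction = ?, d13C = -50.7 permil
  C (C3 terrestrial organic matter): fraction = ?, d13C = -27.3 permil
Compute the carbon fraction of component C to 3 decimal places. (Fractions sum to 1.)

Let f_C and f_B be the unknown fractions; fractions sum to 1 so f_C + f_B = 0.657.
Mass balance: Σ fᵢ·δᵢ = δ_bulk ⇒ f_C·(-27.3) + f_B·(-50.7) = -37.0 − (-11.799) = -25.201
Substitute f_B = 0.657 − f_C:
f_C·(-27.3 − -50.7) = -25.201 − 0.657×(-50.7) = 8.109
f_C = 8.109 / 23.4 = 0.3465

0.347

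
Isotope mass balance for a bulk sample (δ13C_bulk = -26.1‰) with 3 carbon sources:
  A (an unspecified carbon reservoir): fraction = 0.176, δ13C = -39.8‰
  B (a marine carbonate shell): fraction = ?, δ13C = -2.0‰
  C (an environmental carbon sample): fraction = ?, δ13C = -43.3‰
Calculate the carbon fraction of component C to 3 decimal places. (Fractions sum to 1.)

0.422

Let f_C and f_B be the unknown fractions; fractions sum to 1 so f_C + f_B = 0.824.
Mass balance: Σ fᵢ·δᵢ = δ_bulk ⇒ f_C·(-43.3) + f_B·(-2.0) = -26.1 − (-7.005) = -19.095
Substitute f_B = 0.824 − f_C:
f_C·(-43.3 − -2.0) = -19.095 − 0.824×(-2.0) = -17.447
f_C = -17.447 / -41.3 = 0.4225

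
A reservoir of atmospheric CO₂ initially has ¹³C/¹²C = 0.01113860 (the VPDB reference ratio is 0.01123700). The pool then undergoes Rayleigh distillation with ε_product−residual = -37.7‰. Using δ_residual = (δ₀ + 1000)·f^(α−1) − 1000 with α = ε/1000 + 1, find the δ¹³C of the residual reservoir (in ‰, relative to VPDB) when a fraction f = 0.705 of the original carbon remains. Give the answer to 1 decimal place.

4.4‰

δ₀ = (0.01113860/0.01123700 − 1)×1000 = (0.991243 − 1)×1000 = -8.757‰
α − 1 = ε/1000 = -0.0377
f^(α−1) = 0.705^(-0.0377) = 1.013266
δ_res = (-8.757 + 1000) × 1.013266 − 1000 = 1004.393 − 1000 = 4.39‰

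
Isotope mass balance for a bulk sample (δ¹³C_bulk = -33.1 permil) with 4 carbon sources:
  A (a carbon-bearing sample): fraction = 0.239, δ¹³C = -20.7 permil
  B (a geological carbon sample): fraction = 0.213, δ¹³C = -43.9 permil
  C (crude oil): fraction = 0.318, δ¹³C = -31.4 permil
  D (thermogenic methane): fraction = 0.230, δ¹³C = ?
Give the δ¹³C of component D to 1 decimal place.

Isotope mass balance: δ_bulk = Σ fᵢ·δᵢ.
-33.1 = 0.239×(-20.7) + 0.213×(-43.9) + 0.318×(-31.4) + 0.230×δ_D
0.230·δ_D = -33.1 − (-24.283) = -8.817
δ_D = -8.817 / 0.230 = -38.33 permil

-38.3 permil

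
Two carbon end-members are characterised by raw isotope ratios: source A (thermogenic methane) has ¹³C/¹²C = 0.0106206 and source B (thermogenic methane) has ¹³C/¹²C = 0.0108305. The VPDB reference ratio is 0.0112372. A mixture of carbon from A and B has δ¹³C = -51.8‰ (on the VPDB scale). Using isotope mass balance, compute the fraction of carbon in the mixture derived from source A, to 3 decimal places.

0.836

δ_A = (0.0106206/0.0112372 − 1)×1000 = (0.945129 − 1)×1000 = -54.871‰
δ_B = (0.0108305/0.0112372 − 1)×1000 = (0.963808 − 1)×1000 = -36.192‰
f_A = (δ_mix − δ_B)/(δ_A − δ_B) = (-51.8 − (-36.192))/(-54.871 − (-36.192))
f_A = -15.608 / -18.679 = 0.8356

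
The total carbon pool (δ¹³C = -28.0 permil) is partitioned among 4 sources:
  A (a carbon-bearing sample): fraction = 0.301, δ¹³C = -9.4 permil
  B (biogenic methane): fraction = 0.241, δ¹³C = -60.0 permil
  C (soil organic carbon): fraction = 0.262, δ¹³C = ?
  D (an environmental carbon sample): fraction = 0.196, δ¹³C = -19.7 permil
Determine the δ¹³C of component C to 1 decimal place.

Isotope mass balance: δ_bulk = Σ fᵢ·δᵢ.
-28.0 = 0.301×(-9.4) + 0.241×(-60.0) + 0.262×δ_C + 0.196×(-19.7)
0.262·δ_C = -28.0 − (-21.151) = -6.849
δ_C = -6.849 / 0.262 = -26.14 permil

-26.1 permil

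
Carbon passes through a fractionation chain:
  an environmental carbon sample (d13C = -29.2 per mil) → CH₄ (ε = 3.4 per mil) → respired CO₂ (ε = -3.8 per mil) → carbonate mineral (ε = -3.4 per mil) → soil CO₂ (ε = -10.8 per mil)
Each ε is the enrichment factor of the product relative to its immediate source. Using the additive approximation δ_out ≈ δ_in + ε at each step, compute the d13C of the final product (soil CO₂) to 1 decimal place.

-43.8 per mil

step 1: δ ≈ -29.2 + (3.4) = -25.8 per mil
step 2: δ ≈ -25.8 + (-3.8) = -29.6 per mil
step 3: δ ≈ -29.6 + (-3.4) = -33.0 per mil
step 4: δ ≈ -33.0 + (-10.8) = -43.8 per mil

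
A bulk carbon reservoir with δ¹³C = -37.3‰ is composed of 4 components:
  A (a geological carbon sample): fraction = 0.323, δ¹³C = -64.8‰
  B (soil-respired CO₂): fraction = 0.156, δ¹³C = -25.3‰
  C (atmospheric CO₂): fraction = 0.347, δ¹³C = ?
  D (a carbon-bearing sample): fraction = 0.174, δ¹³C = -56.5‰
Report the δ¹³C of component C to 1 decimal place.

-7.5‰

Isotope mass balance: δ_bulk = Σ fᵢ·δᵢ.
-37.3 = 0.323×(-64.8) + 0.156×(-25.3) + 0.347×δ_C + 0.174×(-56.5)
0.347·δ_C = -37.3 − (-34.708) = -2.592
δ_C = -2.592 / 0.347 = -7.47‰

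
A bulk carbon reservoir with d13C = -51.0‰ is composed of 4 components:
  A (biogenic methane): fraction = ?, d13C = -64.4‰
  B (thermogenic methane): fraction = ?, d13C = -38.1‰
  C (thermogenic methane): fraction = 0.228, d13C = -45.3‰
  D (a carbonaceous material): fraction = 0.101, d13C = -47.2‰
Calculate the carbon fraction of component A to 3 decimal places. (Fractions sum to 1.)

0.393

Let f_A and f_B be the unknown fractions; fractions sum to 1 so f_A + f_B = 0.671.
Mass balance: Σ fᵢ·δᵢ = δ_bulk ⇒ f_A·(-64.4) + f_B·(-38.1) = -51.0 − (-15.096) = -35.904
Substitute f_B = 0.671 − f_A:
f_A·(-64.4 − -38.1) = -35.904 − 0.671×(-38.1) = -10.339
f_A = -10.339 / -26.3 = 0.3931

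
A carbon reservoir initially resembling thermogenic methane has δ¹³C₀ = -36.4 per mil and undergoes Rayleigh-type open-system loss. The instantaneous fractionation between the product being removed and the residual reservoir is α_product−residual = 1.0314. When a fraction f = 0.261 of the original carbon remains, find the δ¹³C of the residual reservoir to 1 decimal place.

-76.2 per mil

Rayleigh residual: δ_res = (δ₀ + 1000)·f^(α−1) − 1000
α − 1 = 0.03140
f^(α−1) = 0.261^(0.03140) = 0.958700
δ_res = (-36.4 + 1000) × 0.958700 − 1000 = 923.803 − 1000 = -76.20 per mil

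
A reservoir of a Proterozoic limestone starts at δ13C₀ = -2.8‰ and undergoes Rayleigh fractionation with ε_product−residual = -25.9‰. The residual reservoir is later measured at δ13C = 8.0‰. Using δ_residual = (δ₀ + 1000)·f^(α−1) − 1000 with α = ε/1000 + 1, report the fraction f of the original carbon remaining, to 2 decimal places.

0.66

α − 1 = ε/1000 = -0.0259
(δ_res + 1000)/(δ₀ + 1000) = (8.0 + 1000)/(-2.8 + 1000) = 1008.0/997.2 = 1.010830
f = 1.010830^(1/-0.0259) = exp(ln(1.010830)/-0.0259) = exp(0.01077/-0.0259)
f = exp(-0.4159) = 0.6597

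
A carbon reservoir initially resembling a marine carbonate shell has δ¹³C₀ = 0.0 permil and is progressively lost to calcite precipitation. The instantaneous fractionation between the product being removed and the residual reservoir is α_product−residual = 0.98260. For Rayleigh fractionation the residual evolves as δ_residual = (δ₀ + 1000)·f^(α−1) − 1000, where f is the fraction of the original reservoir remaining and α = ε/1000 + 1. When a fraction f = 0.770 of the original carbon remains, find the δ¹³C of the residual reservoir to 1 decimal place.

Rayleigh residual: δ_res = (δ₀ + 1000)·f^(α−1) − 1000
α − 1 = -0.01740
f^(α−1) = 0.770^(-0.01740) = 1.004558
δ_res = (0.0 + 1000) × 1.004558 − 1000 = 1004.558 − 1000 = 4.56 permil

4.6 permil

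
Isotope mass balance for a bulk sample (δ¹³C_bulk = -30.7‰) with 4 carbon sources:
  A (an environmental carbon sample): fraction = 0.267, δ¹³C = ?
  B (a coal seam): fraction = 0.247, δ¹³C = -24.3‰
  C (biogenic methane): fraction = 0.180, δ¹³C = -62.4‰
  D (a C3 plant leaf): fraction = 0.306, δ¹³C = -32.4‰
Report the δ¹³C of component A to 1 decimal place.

Isotope mass balance: δ_bulk = Σ fᵢ·δᵢ.
-30.7 = 0.267×δ_A + 0.247×(-24.3) + 0.180×(-62.4) + 0.306×(-32.4)
0.267·δ_A = -30.7 − (-27.148) = -3.552
δ_A = -3.552 / 0.267 = -13.30‰

-13.3‰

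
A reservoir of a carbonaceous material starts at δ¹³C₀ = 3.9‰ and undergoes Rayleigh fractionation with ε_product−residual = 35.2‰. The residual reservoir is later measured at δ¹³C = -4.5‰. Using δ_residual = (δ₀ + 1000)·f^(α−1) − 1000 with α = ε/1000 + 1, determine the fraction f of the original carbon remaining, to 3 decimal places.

α − 1 = ε/1000 = 0.0352
(δ_res + 1000)/(δ₀ + 1000) = (-4.5 + 1000)/(3.9 + 1000) = 995.5/1003.9 = 0.991633
f = 0.991633^(1/0.0352) = exp(ln(0.991633)/0.0352) = exp(-0.00840/0.0352)
f = exp(-0.2387) = 0.7876

0.788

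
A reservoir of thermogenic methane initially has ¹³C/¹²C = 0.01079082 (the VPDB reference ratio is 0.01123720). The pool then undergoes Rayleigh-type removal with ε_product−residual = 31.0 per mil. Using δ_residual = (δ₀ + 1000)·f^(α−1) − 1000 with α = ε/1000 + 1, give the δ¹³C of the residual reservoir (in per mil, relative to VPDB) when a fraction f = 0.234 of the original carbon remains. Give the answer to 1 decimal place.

-82.0 per mil

δ₀ = (0.01079082/0.01123720 − 1)×1000 = (0.960277 − 1)×1000 = -39.723 per mil
α − 1 = ε/1000 = 0.0310
f^(α−1) = 0.234^(0.0310) = 0.955973
δ_res = (-39.723 + 1000) × 0.955973 − 1000 = 917.999 − 1000 = -82.00 per mil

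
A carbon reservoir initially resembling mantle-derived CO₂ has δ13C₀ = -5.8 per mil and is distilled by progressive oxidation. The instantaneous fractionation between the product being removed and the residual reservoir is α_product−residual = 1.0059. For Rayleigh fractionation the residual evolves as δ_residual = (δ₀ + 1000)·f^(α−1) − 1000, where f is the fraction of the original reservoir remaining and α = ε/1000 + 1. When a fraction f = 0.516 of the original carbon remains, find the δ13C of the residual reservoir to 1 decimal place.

-9.7 per mil

Rayleigh residual: δ_res = (δ₀ + 1000)·f^(α−1) − 1000
α − 1 = 0.00590
f^(α−1) = 0.516^(0.00590) = 0.996104
δ_res = (-5.8 + 1000) × 0.996104 − 1000 = 990.326 − 1000 = -9.67 per mil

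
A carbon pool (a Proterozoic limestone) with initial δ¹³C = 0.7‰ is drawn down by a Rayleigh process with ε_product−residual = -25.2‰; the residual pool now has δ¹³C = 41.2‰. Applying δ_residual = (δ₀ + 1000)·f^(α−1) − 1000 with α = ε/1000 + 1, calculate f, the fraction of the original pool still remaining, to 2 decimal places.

0.21

α − 1 = ε/1000 = -0.0252
(δ_res + 1000)/(δ₀ + 1000) = (41.2 + 1000)/(0.7 + 1000) = 1041.2/1000.7 = 1.040472
f = 1.040472^(1/-0.0252) = exp(ln(1.040472)/-0.0252) = exp(0.03967/-0.0252)
f = exp(-1.5744) = 0.2071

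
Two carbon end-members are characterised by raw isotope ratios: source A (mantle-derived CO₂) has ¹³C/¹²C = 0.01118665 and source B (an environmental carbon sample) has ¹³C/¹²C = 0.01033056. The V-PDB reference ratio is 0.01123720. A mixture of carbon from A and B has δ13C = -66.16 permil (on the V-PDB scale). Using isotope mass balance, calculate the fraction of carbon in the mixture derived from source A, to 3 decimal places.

δ_A = (0.01118665/0.01123720 − 1)×1000 = (0.995502 − 1)×1000 = -4.498 permil
δ_B = (0.01033056/0.01123720 − 1)×1000 = (0.919318 − 1)×1000 = -80.682 permil
f_A = (δ_mix − δ_B)/(δ_A − δ_B) = (-66.16 − (-80.682))/(-4.498 − (-80.682))
f_A = 14.522 / 76.184 = 0.1906

0.191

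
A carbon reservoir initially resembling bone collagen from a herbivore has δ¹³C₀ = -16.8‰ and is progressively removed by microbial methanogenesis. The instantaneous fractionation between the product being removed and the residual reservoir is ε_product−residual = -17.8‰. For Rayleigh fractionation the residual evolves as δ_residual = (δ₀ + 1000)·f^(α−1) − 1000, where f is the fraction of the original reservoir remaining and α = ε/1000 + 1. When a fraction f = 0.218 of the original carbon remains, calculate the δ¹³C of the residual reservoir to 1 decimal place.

Rayleigh residual: δ_res = (δ₀ + 1000)·f^(α−1) − 1000
α = ε/1000 + 1 = 0.98220, so α − 1 = -0.01780
f^(α−1) = 0.218^(-0.01780) = 1.027485
δ_res = (-16.8 + 1000) × 1.027485 − 1000 = 1010.223 − 1000 = 10.22‰

10.2‰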